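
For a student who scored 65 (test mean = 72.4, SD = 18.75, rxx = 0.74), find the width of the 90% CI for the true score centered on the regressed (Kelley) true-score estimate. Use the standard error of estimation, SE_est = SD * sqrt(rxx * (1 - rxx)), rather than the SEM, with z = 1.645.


True score estimate = 0.74*65 + 0.26*72.4 = 66.924
SE_est = SD * sqrt(rxx * (1 - rxx)) = 18.75 * sqrt(0.74 * 0.26) = 18.75 * sqrt(0.1924) = 8.224392
CI = T_est +/- z * SE_est, so width = 2 * z * SE_est = 2 * 1.645 * 8.224392
Width = 27.0582

27.0582


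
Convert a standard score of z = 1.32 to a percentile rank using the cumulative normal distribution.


CDF(z) = 0.5 * (1 + erf(z/sqrt(2)))
erf(0.9334) = 0.8132
CDF = 0.9066
Percentile rank = 0.9066 * 100 = 90.66

90.66


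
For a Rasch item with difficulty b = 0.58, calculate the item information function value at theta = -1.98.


P = 1/(1+exp(-(-1.98-0.58))) = 0.0718
I = P*(1-P) = 0.0718 * 0.9282
I = 0.0666

0.0666


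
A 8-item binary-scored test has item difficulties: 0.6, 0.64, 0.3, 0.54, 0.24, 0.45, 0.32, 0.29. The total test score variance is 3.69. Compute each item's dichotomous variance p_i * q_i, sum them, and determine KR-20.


For each item, compute p_i * q_i:
  Item 1: 0.6 * 0.4 = 0.24
  Item 2: 0.64 * 0.36 = 0.2304
  Item 3: 0.3 * 0.7 = 0.21
  Item 4: 0.54 * 0.46 = 0.2484
  Item 5: 0.24 * 0.76 = 0.1824
  Item 6: 0.45 * 0.55 = 0.2475
  Item 7: 0.32 * 0.68 = 0.2176
  Item 8: 0.29 * 0.71 = 0.2059
Sum(p_i * q_i) = 0.24 + 0.2304 + 0.21 + 0.2484 + 0.1824 + 0.2475 + 0.2176 + 0.2059 = 1.7822
KR-20 = (k/(k-1)) * (1 - Sum(p_i*q_i) / Var_total)
= (8/7) * (1 - 1.7822/3.69)
= 1.1429 * 0.517
KR-20 = 0.5909

0.5909


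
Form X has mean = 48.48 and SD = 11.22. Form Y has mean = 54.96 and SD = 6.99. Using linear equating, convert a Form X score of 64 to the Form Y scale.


slope = SD_Y / SD_X = 6.99 / 11.22 ~ 0.623
intercept = mean_Y - slope * mean_X = 54.96 - (6.99 / 11.22) * 48.48 ~ 24.7572
Y = slope * X + intercept. To avoid rounding drift from the rounded slope/intercept, evaluate the equivalent form Y = mean_Y + SD_Y * (X - mean_X) / SD_X at full precision:
Y = 54.96 + 6.99 * (64 - 48.48) / 11.22
Y = 54.96 + 6.99 * 15.52 / 11.22
Y = 54.96 + 108.4848 / 11.22
Y = 54.96 + 9.6689
Y = 64.6289

64.6289


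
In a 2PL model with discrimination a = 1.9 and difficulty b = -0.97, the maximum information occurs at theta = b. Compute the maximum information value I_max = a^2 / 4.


For 2PL, max info at theta = b = -0.97
I_max = a^2 / 4 = 1.9^2 / 4
= 3.61 / 4
I_max = 0.9025

0.9025


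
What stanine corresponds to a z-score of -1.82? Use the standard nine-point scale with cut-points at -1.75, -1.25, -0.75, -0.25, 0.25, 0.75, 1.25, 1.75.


Stanine boundaries: [-1.75, -1.25, -0.75, -0.25, 0.25, 0.75, 1.25, 1.75]
z = -1.82
Check each boundary:
  z < -1.75
  z < -1.25
  z < -0.75
  z < -0.25
  z < 0.25
  z < 0.75
  z < 1.25
  z < 1.75
Highest qualifying boundary gives stanine = 1

1


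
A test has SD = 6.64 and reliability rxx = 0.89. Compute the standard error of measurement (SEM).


SEM = SD * sqrt(1 - rxx)
SEM = 6.64 * sqrt(1 - 0.89)
SEM = 6.64 * sqrt(0.11) = 6.64 * 0.331662
SEM = 2.2022

2.2022


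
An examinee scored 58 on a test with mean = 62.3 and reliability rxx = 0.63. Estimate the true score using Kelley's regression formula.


T_est = rxx * X + (1 - rxx) * mean
T_est = 0.63 * 58 + 0.37 * 62.3
T_est = 36.54 + 23.051
T_est = 59.591

59.591


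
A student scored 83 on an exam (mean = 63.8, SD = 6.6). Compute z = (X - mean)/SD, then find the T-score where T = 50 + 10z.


z = (X - mean) / SD = (83 - 63.8) / 6.6
z = 19.2 / 6.6
z = 2.9091
T-score = T = 50 + 10z
Carry z at full precision (z = 19.2 / 6.6) into the conversion:
T-score = 50 + 10 * (19.2 / 6.6) = 50 + 192 / 6.6
T-score = 50 + 29.0909
T-score = 79.0909

79.0909


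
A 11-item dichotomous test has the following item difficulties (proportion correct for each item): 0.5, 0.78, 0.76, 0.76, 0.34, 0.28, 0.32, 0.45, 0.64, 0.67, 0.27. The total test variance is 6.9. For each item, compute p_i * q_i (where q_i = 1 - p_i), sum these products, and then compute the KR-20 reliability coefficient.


For each item, compute p_i * q_i:
  Item 1: 0.5 * 0.5 = 0.25
  Item 2: 0.78 * 0.22 = 0.1716
  Item 3: 0.76 * 0.24 = 0.1824
  Item 4: 0.76 * 0.24 = 0.1824
  Item 5: 0.34 * 0.66 = 0.2244
  Item 6: 0.28 * 0.72 = 0.2016
  Item 7: 0.32 * 0.68 = 0.2176
  Item 8: 0.45 * 0.55 = 0.2475
  Item 9: 0.64 * 0.36 = 0.2304
  Item 10: 0.67 * 0.33 = 0.2211
  Item 11: 0.27 * 0.73 = 0.1971
Sum(p_i * q_i) = 0.25 + 0.1716 + 0.1824 + 0.1824 + 0.2244 + 0.2016 + 0.2176 + 0.2475 + 0.2304 + 0.2211 + 0.1971 = 2.3261
KR-20 = (k/(k-1)) * (1 - Sum(p_i*q_i) / Var_total)
= (11/10) * (1 - 2.3261/6.9)
= 1.1 * 0.6629
KR-20 = 0.7292

0.7292


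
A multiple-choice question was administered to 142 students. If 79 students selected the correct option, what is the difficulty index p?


Item difficulty p = number correct / total examinees
p = 79 / 142
p = 0.5563

0.5563


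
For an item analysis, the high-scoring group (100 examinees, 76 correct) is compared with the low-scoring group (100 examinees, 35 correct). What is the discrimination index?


p_upper = 76/100 = 0.76
p_lower = 35/100 = 0.35
D = 0.76 - 0.35 = 0.41

0.41


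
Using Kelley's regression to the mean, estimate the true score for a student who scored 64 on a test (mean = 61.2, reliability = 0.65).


T_est = rxx * X + (1 - rxx) * mean
T_est = 0.65 * 64 + 0.35 * 61.2
T_est = 41.6 + 21.42
T_est = 63.02

63.02


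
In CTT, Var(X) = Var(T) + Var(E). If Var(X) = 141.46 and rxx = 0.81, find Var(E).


var_true = rxx * var_obs = 0.81 * 141.46 = 114.5826
var_error = var_obs - var_true
var_error = 141.46 - 114.5826
var_error = 26.8774

26.8774


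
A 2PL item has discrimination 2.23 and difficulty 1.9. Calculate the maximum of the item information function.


For 2PL, max info at theta = b = 1.9
I_max = a^2 / 4 = 2.23^2 / 4
= 4.9729 / 4
I_max = 1.2432

1.2432


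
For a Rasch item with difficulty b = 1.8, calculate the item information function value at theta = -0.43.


P = 1/(1+exp(-(-0.43-1.8))) = 0.0971
I = P*(1-P) = 0.0971 * 0.9029
I = 0.0877

0.0877


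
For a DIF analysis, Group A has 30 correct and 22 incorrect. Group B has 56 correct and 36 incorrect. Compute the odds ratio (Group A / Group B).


Odds_A = 30/22 = 1.3636
Odds_B = 56/36 = 1.5556
OR = Odds_A / Odds_B = 1.3636 / 1.5556
Exactly, OR = (30 * 36) / (22 * 56) = 1080 / 1232
OR = 0.8766

0.8766


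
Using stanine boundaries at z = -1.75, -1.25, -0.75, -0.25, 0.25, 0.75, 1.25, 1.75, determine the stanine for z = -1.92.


Stanine boundaries: [-1.75, -1.25, -0.75, -0.25, 0.25, 0.75, 1.25, 1.75]
z = -1.92
Check each boundary:
  z < -1.75
  z < -1.25
  z < -0.75
  z < -0.25
  z < 0.25
  z < 0.75
  z < 1.25
  z < 1.75
Highest qualifying boundary gives stanine = 1

1


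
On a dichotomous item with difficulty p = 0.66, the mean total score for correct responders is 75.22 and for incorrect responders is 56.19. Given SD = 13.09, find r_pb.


q = 1 - p = 0.34
rpb = ((M1 - M0) / SD) * sqrt(p * q)
rpb = ((75.22 - 56.19) / 13.09) * sqrt(0.66 * 0.34)
rpb = 0.6887

0.6887


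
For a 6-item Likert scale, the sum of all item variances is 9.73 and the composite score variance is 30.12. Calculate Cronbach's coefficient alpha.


alpha = (k/(k-1)) * (1 - sum(si^2)/s_total^2)
= (6/5) * (1 - 9.73/30.12)
alpha = 0.8124

0.8124


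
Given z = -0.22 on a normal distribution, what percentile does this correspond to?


CDF(z) = 0.5 * (1 + erf(z/sqrt(2)))
erf(-0.1556) = -0.1741
CDF = 0.4129
Percentile rank = 0.4129 * 100 = 41.29

41.29


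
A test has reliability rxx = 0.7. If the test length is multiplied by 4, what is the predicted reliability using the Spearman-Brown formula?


r_new = (n * rxx) / (1 + (n-1) * rxx)
r_new = (4 * 0.7) / (1 + 3 * 0.7)
r_new = 2.8 / 3.1
r_new = 0.9032

0.9032


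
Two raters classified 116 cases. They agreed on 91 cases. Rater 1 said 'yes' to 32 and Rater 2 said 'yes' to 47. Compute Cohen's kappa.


P_o = 91/116 = 0.784483
P_e = (32*47 + 84*69) / 13456 = 0.542509
kappa = (P_o - P_e) / (1 - P_e)
kappa = (0.784483 - 0.542509) / (1 - 0.542509)
kappa = 0.5289

0.5289


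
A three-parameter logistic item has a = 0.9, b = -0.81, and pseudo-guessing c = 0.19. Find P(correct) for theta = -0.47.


logit = 0.9*(-0.47 - -0.81) = 0.306
P* = 1/(1 + exp(-0.306)) = 0.5759
P = 0.19 + (1 - 0.19) * 0.5759
P = 0.6565

0.6565


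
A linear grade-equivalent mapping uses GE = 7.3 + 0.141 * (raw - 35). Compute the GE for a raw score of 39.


raw - median = 39 - 35 = 4
slope * diff = 0.141 * 4 = 0.564
GE = 7.3 + 0.564
GE = 7.864

7.864


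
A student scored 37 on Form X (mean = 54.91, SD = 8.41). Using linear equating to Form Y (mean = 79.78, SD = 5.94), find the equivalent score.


slope = SD_Y / SD_X = 5.94 / 8.41 ~ 0.7063
intercept = mean_Y - slope * mean_X = 79.78 - (5.94 / 8.41) * 54.91 ~ 40.997
Y = slope * X + intercept. To avoid rounding drift from the rounded slope/intercept, evaluate the equivalent form Y = mean_Y + SD_Y * (X - mean_X) / SD_X at full precision:
Y = 79.78 + 5.94 * (37 - 54.91) / 8.41
Y = 79.78 - 5.94 * 17.91 / 8.41
Y = 79.78 - 106.3854 / 8.41
Y = 79.78 - 12.6499
Y = 67.1301

67.1301


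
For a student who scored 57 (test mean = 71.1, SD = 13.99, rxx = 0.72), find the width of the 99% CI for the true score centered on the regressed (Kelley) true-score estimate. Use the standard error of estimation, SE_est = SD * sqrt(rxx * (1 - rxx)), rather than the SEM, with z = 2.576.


True score estimate = 0.72*57 + 0.28*71.1 = 60.948
SE_est = SD * sqrt(rxx * (1 - rxx)) = 13.99 * sqrt(0.72 * 0.28) = 13.99 * sqrt(0.2016) = 6.281494
CI = T_est +/- z * SE_est, so width = 2 * z * SE_est = 2 * 2.576 * 6.281494
Width = 32.3623

32.3623


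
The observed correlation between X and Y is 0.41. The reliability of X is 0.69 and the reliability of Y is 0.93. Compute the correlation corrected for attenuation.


r_corrected = rxy / sqrt(rxx * ryy)
= 0.41 / sqrt(0.69 * 0.93)
= 0.41 / sqrt(0.6417)
= 0.41 / 0.801062
r_corrected = 0.5118

0.5118


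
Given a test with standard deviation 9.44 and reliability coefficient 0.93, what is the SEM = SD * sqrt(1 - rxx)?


SEM = SD * sqrt(1 - rxx)
SEM = 9.44 * sqrt(1 - 0.93)
SEM = 9.44 * sqrt(0.07) = 9.44 * 0.264575
SEM = 2.4976

2.4976


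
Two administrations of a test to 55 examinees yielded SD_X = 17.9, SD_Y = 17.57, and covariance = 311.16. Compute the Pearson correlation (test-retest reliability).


r = cov(X,Y) / (SD_X * SD_Y)
r = 311.16 / (17.9 * 17.57)
r = 311.16 / 314.503
r = 0.9894

0.9894


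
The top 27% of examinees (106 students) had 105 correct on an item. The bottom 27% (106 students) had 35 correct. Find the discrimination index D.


p_upper = 105/106 = 0.9906
p_lower = 35/106 = 0.3302
D = 0.9906 - 0.3302 = 0.6604

0.6604


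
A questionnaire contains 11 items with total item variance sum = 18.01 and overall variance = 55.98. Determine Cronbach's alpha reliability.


alpha = (k/(k-1)) * (1 - sum(si^2)/s_total^2)
= (11/10) * (1 - 18.01/55.98)
alpha = 0.7461

0.7461


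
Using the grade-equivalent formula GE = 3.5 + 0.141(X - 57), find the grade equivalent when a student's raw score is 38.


raw - median = 38 - 57 = -19
slope * diff = 0.141 * -19 = -2.679
GE = 3.5 + -2.679
GE = 0.821

0.821


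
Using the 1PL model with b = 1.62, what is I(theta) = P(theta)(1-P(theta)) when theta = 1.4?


P = 1/(1+exp(-(1.4-1.62))) = 0.4452
I = P*(1-P) = 0.4452 * 0.5548
I = 0.247

0.247


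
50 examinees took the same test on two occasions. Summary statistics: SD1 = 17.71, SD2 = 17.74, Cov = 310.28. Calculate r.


r = cov(X,Y) / (SD_X * SD_Y)
r = 310.28 / (17.71 * 17.74)
r = 310.28 / 314.1754
r = 0.9876

0.9876


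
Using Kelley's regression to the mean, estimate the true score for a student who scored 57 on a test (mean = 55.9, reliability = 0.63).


T_est = rxx * X + (1 - rxx) * mean
T_est = 0.63 * 57 + 0.37 * 55.9
T_est = 35.91 + 20.683
T_est = 56.593

56.593


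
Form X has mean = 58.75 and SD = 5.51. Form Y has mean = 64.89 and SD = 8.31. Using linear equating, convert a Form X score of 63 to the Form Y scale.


slope = SD_Y / SD_X = 8.31 / 5.51 ~ 1.5082
intercept = mean_Y - slope * mean_X = 64.89 - (8.31 / 5.51) * 58.75 ~ -23.7148
Y = slope * X + intercept. To avoid rounding drift from the rounded slope/intercept, evaluate the equivalent form Y = mean_Y + SD_Y * (X - mean_X) / SD_X at full precision:
Y = 64.89 + 8.31 * (63 - 58.75) / 5.51
Y = 64.89 + 8.31 * 4.25 / 5.51
Y = 64.89 + 35.3175 / 5.51
Y = 64.89 + 6.4097
Y = 71.2997

71.2997


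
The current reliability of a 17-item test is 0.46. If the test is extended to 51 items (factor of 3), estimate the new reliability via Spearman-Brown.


r_new = (n * rxx) / (1 + (n-1) * rxx)
r_new = (3 * 0.46) / (1 + 2 * 0.46)
r_new = 1.38 / 1.92
r_new = 0.7188

0.7188


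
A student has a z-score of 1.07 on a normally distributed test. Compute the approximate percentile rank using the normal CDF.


CDF(z) = 0.5 * (1 + erf(z/sqrt(2)))
erf(0.7566) = 0.7154
CDF = 0.8577
Percentile rank = 0.8577 * 100 = 85.77

85.77


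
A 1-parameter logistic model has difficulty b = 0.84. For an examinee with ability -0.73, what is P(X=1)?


theta - b = -0.73 - 0.84 = -1.57
exp(-(theta - b)) = exp(1.57) = 4.8066
P = 1 / (1 + 4.8066)
P = 0.1722

0.1722


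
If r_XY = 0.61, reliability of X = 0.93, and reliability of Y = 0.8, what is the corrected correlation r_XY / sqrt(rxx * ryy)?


r_corrected = rxy / sqrt(rxx * ryy)
= 0.61 / sqrt(0.93 * 0.8)
= 0.61 / sqrt(0.744)
= 0.61 / 0.862554
r_corrected = 0.7072

0.7072


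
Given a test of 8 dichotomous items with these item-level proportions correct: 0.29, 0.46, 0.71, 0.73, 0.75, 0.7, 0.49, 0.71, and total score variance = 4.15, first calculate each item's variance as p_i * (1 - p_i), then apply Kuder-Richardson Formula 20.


For each item, compute p_i * q_i:
  Item 1: 0.29 * 0.71 = 0.2059
  Item 2: 0.46 * 0.54 = 0.2484
  Item 3: 0.71 * 0.29 = 0.2059
  Item 4: 0.73 * 0.27 = 0.1971
  Item 5: 0.75 * 0.25 = 0.1875
  Item 6: 0.7 * 0.3 = 0.21
  Item 7: 0.49 * 0.51 = 0.2499
  Item 8: 0.71 * 0.29 = 0.2059
Sum(p_i * q_i) = 0.2059 + 0.2484 + 0.2059 + 0.1971 + 0.1875 + 0.21 + 0.2499 + 0.2059 = 1.7106
KR-20 = (k/(k-1)) * (1 - Sum(p_i*q_i) / Var_total)
= (8/7) * (1 - 1.7106/4.15)
= 1.1429 * 0.5878
KR-20 = 0.6718

0.6718


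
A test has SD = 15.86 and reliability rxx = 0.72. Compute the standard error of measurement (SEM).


SEM = SD * sqrt(1 - rxx)
SEM = 15.86 * sqrt(1 - 0.72)
SEM = 15.86 * sqrt(0.28) = 15.86 * 0.52915
SEM = 8.3923

8.3923


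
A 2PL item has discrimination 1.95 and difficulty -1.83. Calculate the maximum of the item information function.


For 2PL, max info at theta = b = -1.83
I_max = a^2 / 4 = 1.95^2 / 4
= 3.8025 / 4
I_max = 0.9506

0.9506


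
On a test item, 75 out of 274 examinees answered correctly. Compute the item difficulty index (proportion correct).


Item difficulty p = number correct / total examinees
p = 75 / 274
p = 0.2737

0.2737


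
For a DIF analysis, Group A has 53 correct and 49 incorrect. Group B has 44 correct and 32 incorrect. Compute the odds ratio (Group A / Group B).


Odds_A = 53/49 = 1.0816
Odds_B = 44/32 = 1.375
OR = Odds_A / Odds_B = 1.0816 / 1.375
Exactly, OR = (53 * 32) / (49 * 44) = 1696 / 2156
OR = 0.7866

0.7866


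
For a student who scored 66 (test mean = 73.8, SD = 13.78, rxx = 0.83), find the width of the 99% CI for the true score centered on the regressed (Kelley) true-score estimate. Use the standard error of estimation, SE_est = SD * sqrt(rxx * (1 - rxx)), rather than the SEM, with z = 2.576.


True score estimate = 0.83*66 + 0.17*73.8 = 67.326
SE_est = SD * sqrt(rxx * (1 - rxx)) = 13.78 * sqrt(0.83 * 0.17) = 13.78 * sqrt(0.1411) = 5.17622
CI = T_est +/- z * SE_est, so width = 2 * z * SE_est = 2 * 2.576 * 5.17622
Width = 26.6679

26.6679


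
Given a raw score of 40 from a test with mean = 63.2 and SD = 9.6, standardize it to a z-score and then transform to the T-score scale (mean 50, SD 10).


z = (X - mean) / SD = (40 - 63.2) / 9.6
z = -23.2 / 9.6
z = -2.4167
T-score = T = 50 + 10z
Carry z at full precision (z = -23.2 / 9.6) into the conversion:
T-score = 50 + 10 * (-23.2 / 9.6) = 50 + -232 / 9.6
T-score = 50 + -24.1667
T-score = 25.8333

25.8333


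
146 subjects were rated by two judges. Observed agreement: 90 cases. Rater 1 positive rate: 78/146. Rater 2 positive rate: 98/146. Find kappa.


P_o = 90/146 = 0.616438
P_e = (78*98 + 68*48) / 21316 = 0.511728
kappa = (P_o - P_e) / (1 - P_e)
kappa = (0.616438 - 0.511728) / (1 - 0.511728)
kappa = 0.2145

0.2145


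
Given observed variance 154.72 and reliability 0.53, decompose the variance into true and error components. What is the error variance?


var_true = rxx * var_obs = 0.53 * 154.72 = 82.0016
var_error = var_obs - var_true
var_error = 154.72 - 82.0016
var_error = 72.7184

72.7184


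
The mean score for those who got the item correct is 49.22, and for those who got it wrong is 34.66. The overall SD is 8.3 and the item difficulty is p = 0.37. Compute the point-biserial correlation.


q = 1 - p = 0.63
rpb = ((M1 - M0) / SD) * sqrt(p * q)
rpb = ((49.22 - 34.66) / 8.3) * sqrt(0.37 * 0.63)
rpb = 0.8469

0.8469


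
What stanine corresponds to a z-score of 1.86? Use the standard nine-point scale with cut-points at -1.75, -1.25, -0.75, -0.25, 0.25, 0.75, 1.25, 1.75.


Stanine boundaries: [-1.75, -1.25, -0.75, -0.25, 0.25, 0.75, 1.25, 1.75]
z = 1.86
Check each boundary:
  z >= -1.75 -> could be stanine 2
  z >= -1.25 -> could be stanine 3
  z >= -0.75 -> could be stanine 4
  z >= -0.25 -> could be stanine 5
  z >= 0.25 -> could be stanine 6
  z >= 0.75 -> could be stanine 7
  z >= 1.25 -> could be stanine 8
  z >= 1.75 -> could be stanine 9
Highest qualifying boundary gives stanine = 9

9


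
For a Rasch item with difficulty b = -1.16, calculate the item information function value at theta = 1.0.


P = 1/(1+exp(-(1.0--1.16))) = 0.8966
I = P*(1-P) = 0.8966 * 0.1034
I = 0.0927

0.0927


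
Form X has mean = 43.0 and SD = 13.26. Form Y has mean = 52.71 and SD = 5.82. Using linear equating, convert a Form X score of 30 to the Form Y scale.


slope = SD_Y / SD_X = 5.82 / 13.26 ~ 0.4389
intercept = mean_Y - slope * mean_X = 52.71 - (5.82 / 13.26) * 43.0 ~ 33.8367
Y = slope * X + intercept. To avoid rounding drift from the rounded slope/intercept, evaluate the equivalent form Y = mean_Y + SD_Y * (X - mean_X) / SD_X at full precision:
Y = 52.71 + 5.82 * (30 - 43.0) / 13.26
Y = 52.71 - 5.82 * 13.0 / 13.26
Y = 52.71 - 75.66 / 13.26
Y = 52.71 - 5.7059
Y = 47.0041

47.0041


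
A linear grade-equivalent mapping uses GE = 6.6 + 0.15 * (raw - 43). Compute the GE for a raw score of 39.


raw - median = 39 - 43 = -4
slope * diff = 0.15 * -4 = -0.6
GE = 6.6 + -0.6
GE = 6.0

6.0


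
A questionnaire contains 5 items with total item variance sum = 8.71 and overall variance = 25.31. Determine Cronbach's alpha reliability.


alpha = (k/(k-1)) * (1 - sum(si^2)/s_total^2)
= (5/4) * (1 - 8.71/25.31)
alpha = 0.8198

0.8198


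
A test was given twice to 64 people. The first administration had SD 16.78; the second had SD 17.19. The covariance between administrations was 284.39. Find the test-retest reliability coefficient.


r = cov(X,Y) / (SD_X * SD_Y)
r = 284.39 / (16.78 * 17.19)
r = 284.39 / 288.4482
r = 0.9859

0.9859


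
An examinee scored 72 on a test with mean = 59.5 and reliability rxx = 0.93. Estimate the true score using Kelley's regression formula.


T_est = rxx * X + (1 - rxx) * mean
T_est = 0.93 * 72 + 0.07 * 59.5
T_est = 66.96 + 4.165
T_est = 71.125

71.125


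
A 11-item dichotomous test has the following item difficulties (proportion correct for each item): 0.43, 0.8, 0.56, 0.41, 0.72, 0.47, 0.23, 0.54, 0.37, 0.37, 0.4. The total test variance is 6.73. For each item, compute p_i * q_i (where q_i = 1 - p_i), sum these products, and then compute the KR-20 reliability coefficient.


For each item, compute p_i * q_i:
  Item 1: 0.43 * 0.57 = 0.2451
  Item 2: 0.8 * 0.2 = 0.16
  Item 3: 0.56 * 0.44 = 0.2464
  Item 4: 0.41 * 0.59 = 0.2419
  Item 5: 0.72 * 0.28 = 0.2016
  Item 6: 0.47 * 0.53 = 0.2491
  Item 7: 0.23 * 0.77 = 0.1771
  Item 8: 0.54 * 0.46 = 0.2484
  Item 9: 0.37 * 0.63 = 0.2331
  Item 10: 0.37 * 0.63 = 0.2331
  Item 11: 0.4 * 0.6 = 0.24
Sum(p_i * q_i) = 0.2451 + 0.16 + 0.2464 + 0.2419 + 0.2016 + 0.2491 + 0.1771 + 0.2484 + 0.2331 + 0.2331 + 0.24 = 2.4758
KR-20 = (k/(k-1)) * (1 - Sum(p_i*q_i) / Var_total)
= (11/10) * (1 - 2.4758/6.73)
= 1.1 * 0.6321
KR-20 = 0.6953

0.6953


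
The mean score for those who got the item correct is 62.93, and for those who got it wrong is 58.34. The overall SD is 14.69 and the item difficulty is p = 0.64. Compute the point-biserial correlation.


q = 1 - p = 0.36
rpb = ((M1 - M0) / SD) * sqrt(p * q)
rpb = ((62.93 - 58.34) / 14.69) * sqrt(0.64 * 0.36)
rpb = 0.15

0.15


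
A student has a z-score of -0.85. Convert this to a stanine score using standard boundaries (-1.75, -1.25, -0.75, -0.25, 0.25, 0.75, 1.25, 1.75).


Stanine boundaries: [-1.75, -1.25, -0.75, -0.25, 0.25, 0.75, 1.25, 1.75]
z = -0.85
Check each boundary:
  z >= -1.75 -> could be stanine 2
  z >= -1.25 -> could be stanine 3
  z < -0.75
  z < -0.25
  z < 0.25
  z < 0.75
  z < 1.25
  z < 1.75
Highest qualifying boundary gives stanine = 3

3


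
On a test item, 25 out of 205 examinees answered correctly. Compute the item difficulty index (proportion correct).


Item difficulty p = number correct / total examinees
p = 25 / 205
p = 0.122

0.122


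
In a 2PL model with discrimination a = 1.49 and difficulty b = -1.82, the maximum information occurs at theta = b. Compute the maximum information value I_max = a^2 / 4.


For 2PL, max info at theta = b = -1.82
I_max = a^2 / 4 = 1.49^2 / 4
= 2.2201 / 4
I_max = 0.555

0.555


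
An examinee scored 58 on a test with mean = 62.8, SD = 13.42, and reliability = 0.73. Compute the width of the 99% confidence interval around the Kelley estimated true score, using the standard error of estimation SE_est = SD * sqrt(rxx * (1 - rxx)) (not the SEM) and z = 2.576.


True score estimate = 0.73*58 + 0.27*62.8 = 59.296
SE_est = SD * sqrt(rxx * (1 - rxx)) = 13.42 * sqrt(0.73 * 0.27) = 13.42 * sqrt(0.1971) = 5.957936
CI = T_est +/- z * SE_est, so width = 2 * z * SE_est = 2 * 2.576 * 5.957936
Width = 30.6953

30.6953


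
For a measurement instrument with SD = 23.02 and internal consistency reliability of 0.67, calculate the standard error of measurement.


SEM = SD * sqrt(1 - rxx)
SEM = 23.02 * sqrt(1 - 0.67)
SEM = 23.02 * sqrt(0.33) = 23.02 * 0.574456
SEM = 13.224

13.224


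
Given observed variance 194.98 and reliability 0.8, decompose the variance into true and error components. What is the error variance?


var_true = rxx * var_obs = 0.8 * 194.98 = 155.984
var_error = var_obs - var_true
var_error = 194.98 - 155.984
var_error = 38.996

38.996


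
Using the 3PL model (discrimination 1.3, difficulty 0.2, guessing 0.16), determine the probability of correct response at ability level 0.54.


logit = 1.3*(0.54 - 0.2) = 0.442
P* = 1/(1 + exp(-0.442)) = 0.6087
P = 0.16 + (1 - 0.16) * 0.6087
P = 0.6713

0.6713


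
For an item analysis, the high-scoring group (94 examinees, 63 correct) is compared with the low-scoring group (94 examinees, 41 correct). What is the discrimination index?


p_upper = 63/94 = 0.6702
p_lower = 41/94 = 0.4362
D = 0.6702 - 0.4362 = 0.234

0.234


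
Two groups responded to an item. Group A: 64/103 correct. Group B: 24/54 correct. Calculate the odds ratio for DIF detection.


Odds_A = 64/39 = 1.641
Odds_B = 24/30 = 0.8
OR = Odds_A / Odds_B = 1.641 / 0.8
Exactly, OR = (64 * 30) / (39 * 24) = 1920 / 936
OR = 2.0513

2.0513


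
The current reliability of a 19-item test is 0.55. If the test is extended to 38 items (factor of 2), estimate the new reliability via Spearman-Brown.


r_new = (n * rxx) / (1 + (n-1) * rxx)
r_new = (2 * 0.55) / (1 + 1 * 0.55)
r_new = 1.1 / 1.55
r_new = 0.7097

0.7097


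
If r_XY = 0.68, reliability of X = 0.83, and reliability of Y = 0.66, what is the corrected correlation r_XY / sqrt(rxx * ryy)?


r_corrected = rxy / sqrt(rxx * ryy)
= 0.68 / sqrt(0.83 * 0.66)
= 0.68 / sqrt(0.5478)
= 0.68 / 0.740135
r_corrected = 0.9188

0.9188


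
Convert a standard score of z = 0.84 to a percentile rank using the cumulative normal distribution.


CDF(z) = 0.5 * (1 + erf(z/sqrt(2)))
erf(0.594) = 0.5991
CDF = 0.7995
Percentile rank = 0.7995 * 100 = 79.95

79.95


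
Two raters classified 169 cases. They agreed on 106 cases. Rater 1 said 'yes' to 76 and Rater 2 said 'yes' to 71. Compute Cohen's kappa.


P_o = 106/169 = 0.627219
P_e = (76*71 + 93*98) / 28561 = 0.508035
kappa = (P_o - P_e) / (1 - P_e)
kappa = (0.627219 - 0.508035) / (1 - 0.508035)
kappa = 0.2423

0.2423


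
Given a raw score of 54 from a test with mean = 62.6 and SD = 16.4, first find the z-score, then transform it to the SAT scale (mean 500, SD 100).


z = (X - mean) / SD = (54 - 62.6) / 16.4
z = -8.6 / 16.4
z = -0.5244
SAT-scale = SAT = 500 + 100z
Carry z at full precision (z = -8.6 / 16.4) into the conversion:
SAT-scale = 500 + 100 * (-8.6 / 16.4) = 500 + -860 / 16.4
SAT-scale = 500 + -52.439
SAT-scale = 447.561

447.561


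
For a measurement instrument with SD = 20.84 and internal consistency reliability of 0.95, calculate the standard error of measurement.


SEM = SD * sqrt(1 - rxx)
SEM = 20.84 * sqrt(1 - 0.95)
SEM = 20.84 * sqrt(0.05) = 20.84 * 0.223607
SEM = 4.66

4.66


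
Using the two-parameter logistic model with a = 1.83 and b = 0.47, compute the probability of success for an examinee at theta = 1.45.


a*(theta - b) = 1.83 * (1.45 - 0.47) = 1.7934
exp(-1.7934) = 0.1664
P = 1 / (1 + 0.1664)
P = 0.8573

0.8573


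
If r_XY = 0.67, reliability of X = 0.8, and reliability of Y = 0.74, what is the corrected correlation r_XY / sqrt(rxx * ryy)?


r_corrected = rxy / sqrt(rxx * ryy)
= 0.67 / sqrt(0.8 * 0.74)
= 0.67 / sqrt(0.592)
= 0.67 / 0.769415
r_corrected = 0.8708

0.8708


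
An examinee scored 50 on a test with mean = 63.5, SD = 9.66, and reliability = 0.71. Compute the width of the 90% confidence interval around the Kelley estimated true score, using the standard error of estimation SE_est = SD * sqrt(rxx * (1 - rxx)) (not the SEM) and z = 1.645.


True score estimate = 0.71*50 + 0.29*63.5 = 53.915
SE_est = SD * sqrt(rxx * (1 - rxx)) = 9.66 * sqrt(0.71 * 0.29) = 9.66 * sqrt(0.2059) = 4.383341
CI = T_est +/- z * SE_est, so width = 2 * z * SE_est = 2 * 1.645 * 4.383341
Width = 14.4212

14.4212


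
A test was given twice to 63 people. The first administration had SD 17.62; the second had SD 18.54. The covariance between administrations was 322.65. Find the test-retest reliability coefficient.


r = cov(X,Y) / (SD_X * SD_Y)
r = 322.65 / (17.62 * 18.54)
r = 322.65 / 326.6748
r = 0.9877

0.9877


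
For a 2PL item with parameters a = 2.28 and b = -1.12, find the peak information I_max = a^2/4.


For 2PL, max info at theta = b = -1.12
I_max = a^2 / 4 = 2.28^2 / 4
= 5.1984 / 4
I_max = 1.2996

1.2996


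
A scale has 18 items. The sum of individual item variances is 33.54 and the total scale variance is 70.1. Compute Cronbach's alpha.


alpha = (k/(k-1)) * (1 - sum(si^2)/s_total^2)
= (18/17) * (1 - 33.54/70.1)
alpha = 0.5522

0.5522


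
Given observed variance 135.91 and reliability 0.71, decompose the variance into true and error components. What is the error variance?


var_true = rxx * var_obs = 0.71 * 135.91 = 96.4961
var_error = var_obs - var_true
var_error = 135.91 - 96.4961
var_error = 39.4139

39.4139


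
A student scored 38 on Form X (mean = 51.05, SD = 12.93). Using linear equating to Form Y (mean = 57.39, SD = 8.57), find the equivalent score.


slope = SD_Y / SD_X = 8.57 / 12.93 ~ 0.6628
intercept = mean_Y - slope * mean_X = 57.39 - (8.57 / 12.93) * 51.05 ~ 23.5541
Y = slope * X + intercept. To avoid rounding drift from the rounded slope/intercept, evaluate the equivalent form Y = mean_Y + SD_Y * (X - mean_X) / SD_X at full precision:
Y = 57.39 + 8.57 * (38 - 51.05) / 12.93
Y = 57.39 - 8.57 * 13.05 / 12.93
Y = 57.39 - 111.8385 / 12.93
Y = 57.39 - 8.6495
Y = 48.7405

48.7405


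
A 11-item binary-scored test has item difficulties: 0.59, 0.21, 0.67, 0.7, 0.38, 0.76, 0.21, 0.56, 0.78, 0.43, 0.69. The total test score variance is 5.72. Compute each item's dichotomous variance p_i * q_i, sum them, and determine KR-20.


For each item, compute p_i * q_i:
  Item 1: 0.59 * 0.41 = 0.2419
  Item 2: 0.21 * 0.79 = 0.1659
  Item 3: 0.67 * 0.33 = 0.2211
  Item 4: 0.7 * 0.3 = 0.21
  Item 5: 0.38 * 0.62 = 0.2356
  Item 6: 0.76 * 0.24 = 0.1824
  Item 7: 0.21 * 0.79 = 0.1659
  Item 8: 0.56 * 0.44 = 0.2464
  Item 9: 0.78 * 0.22 = 0.1716
  Item 10: 0.43 * 0.57 = 0.2451
  Item 11: 0.69 * 0.31 = 0.2139
Sum(p_i * q_i) = 0.2419 + 0.1659 + 0.2211 + 0.21 + 0.2356 + 0.1824 + 0.1659 + 0.2464 + 0.1716 + 0.2451 + 0.2139 = 2.2998
KR-20 = (k/(k-1)) * (1 - Sum(p_i*q_i) / Var_total)
= (11/10) * (1 - 2.2998/5.72)
= 1.1 * 0.5979
KR-20 = 0.6577

0.6577


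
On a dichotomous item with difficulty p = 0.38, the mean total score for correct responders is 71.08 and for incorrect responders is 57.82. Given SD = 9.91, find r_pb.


q = 1 - p = 0.62
rpb = ((M1 - M0) / SD) * sqrt(p * q)
rpb = ((71.08 - 57.82) / 9.91) * sqrt(0.38 * 0.62)
rpb = 0.6495

0.6495


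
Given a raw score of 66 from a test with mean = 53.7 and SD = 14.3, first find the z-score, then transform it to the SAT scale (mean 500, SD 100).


z = (X - mean) / SD = (66 - 53.7) / 14.3
z = 12.3 / 14.3
z = 0.8601
SAT-scale = SAT = 500 + 100z
Carry z at full precision (z = 12.3 / 14.3) into the conversion:
SAT-scale = 500 + 100 * (12.3 / 14.3) = 500 + 1230 / 14.3
SAT-scale = 500 + 86.014
SAT-scale = 586.014

586.014


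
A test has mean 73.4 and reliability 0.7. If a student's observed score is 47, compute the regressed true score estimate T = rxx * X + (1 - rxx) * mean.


T_est = rxx * X + (1 - rxx) * mean
T_est = 0.7 * 47 + 0.3 * 73.4
T_est = 32.9 + 22.02
T_est = 54.92

54.92


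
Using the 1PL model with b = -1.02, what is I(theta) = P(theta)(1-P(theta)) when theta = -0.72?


P = 1/(1+exp(-(-0.72--1.02))) = 0.5744
I = P*(1-P) = 0.5744 * 0.4256
I = 0.2445

0.2445


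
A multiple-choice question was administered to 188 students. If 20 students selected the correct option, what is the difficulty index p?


Item difficulty p = number correct / total examinees
p = 20 / 188
p = 0.1064

0.1064


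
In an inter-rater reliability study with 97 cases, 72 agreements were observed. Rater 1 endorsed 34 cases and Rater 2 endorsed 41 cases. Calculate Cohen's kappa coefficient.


P_o = 72/97 = 0.742268
P_e = (34*41 + 63*56) / 9409 = 0.523116
kappa = (P_o - P_e) / (1 - P_e)
kappa = (0.742268 - 0.523116) / (1 - 0.523116)
kappa = 0.4595

0.4595


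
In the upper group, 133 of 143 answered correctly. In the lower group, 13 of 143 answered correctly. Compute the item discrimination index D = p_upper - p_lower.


p_upper = 133/143 = 0.9301
p_lower = 13/143 = 0.0909
D = 0.9301 - 0.0909 = 0.8392

0.8392


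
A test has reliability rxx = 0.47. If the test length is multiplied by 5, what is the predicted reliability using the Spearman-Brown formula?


r_new = (n * rxx) / (1 + (n-1) * rxx)
r_new = (5 * 0.47) / (1 + 4 * 0.47)
r_new = 2.35 / 2.88
r_new = 0.816

0.816


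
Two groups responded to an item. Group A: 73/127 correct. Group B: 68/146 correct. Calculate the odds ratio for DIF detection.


Odds_A = 73/54 = 1.3519
Odds_B = 68/78 = 0.8718
OR = Odds_A / Odds_B = 1.3519 / 0.8718
Exactly, OR = (73 * 78) / (54 * 68) = 5694 / 3672
OR = 1.5507

1.5507


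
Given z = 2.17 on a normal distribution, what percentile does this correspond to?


CDF(z) = 0.5 * (1 + erf(z/sqrt(2)))
erf(1.5344) = 0.97
CDF = 0.985
Percentile rank = 0.985 * 100 = 98.5

98.5


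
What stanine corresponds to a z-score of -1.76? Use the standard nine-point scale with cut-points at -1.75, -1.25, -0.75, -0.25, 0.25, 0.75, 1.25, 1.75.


Stanine boundaries: [-1.75, -1.25, -0.75, -0.25, 0.25, 0.75, 1.25, 1.75]
z = -1.76
Check each boundary:
  z < -1.75
  z < -1.25
  z < -0.75
  z < -0.25
  z < 0.25
  z < 0.75
  z < 1.25
  z < 1.75
Highest qualifying boundary gives stanine = 1

1


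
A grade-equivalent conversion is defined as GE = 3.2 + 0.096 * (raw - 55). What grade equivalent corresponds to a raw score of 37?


raw - median = 37 - 55 = -18
slope * diff = 0.096 * -18 = -1.728
GE = 3.2 + -1.728
GE = 1.472

1.472


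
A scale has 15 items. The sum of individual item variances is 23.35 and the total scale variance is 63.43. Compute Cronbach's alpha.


alpha = (k/(k-1)) * (1 - sum(si^2)/s_total^2)
= (15/14) * (1 - 23.35/63.43)
alpha = 0.677

0.677


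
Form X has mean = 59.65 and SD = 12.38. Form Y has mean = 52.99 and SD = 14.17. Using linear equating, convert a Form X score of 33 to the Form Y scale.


slope = SD_Y / SD_X = 14.17 / 12.38 ~ 1.1446
intercept = mean_Y - slope * mean_X = 52.99 - (14.17 / 12.38) * 59.65 ~ -15.2847
Y = slope * X + intercept. To avoid rounding drift from the rounded slope/intercept, evaluate the equivalent form Y = mean_Y + SD_Y * (X - mean_X) / SD_X at full precision:
Y = 52.99 + 14.17 * (33 - 59.65) / 12.38
Y = 52.99 - 14.17 * 26.65 / 12.38
Y = 52.99 - 377.6305 / 12.38
Y = 52.99 - 30.5033
Y = 22.4867

22.4867


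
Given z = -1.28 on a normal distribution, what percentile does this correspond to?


CDF(z) = 0.5 * (1 + erf(z/sqrt(2)))
erf(-0.9051) = -0.7995
CDF = 0.1003
Percentile rank = 0.1003 * 100 = 10.03

10.03


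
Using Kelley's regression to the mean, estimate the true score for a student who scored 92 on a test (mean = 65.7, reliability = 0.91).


T_est = rxx * X + (1 - rxx) * mean
T_est = 0.91 * 92 + 0.09 * 65.7
T_est = 83.72 + 5.913
T_est = 89.633

89.633


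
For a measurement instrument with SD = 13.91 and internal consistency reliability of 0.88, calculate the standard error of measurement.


SEM = SD * sqrt(1 - rxx)
SEM = 13.91 * sqrt(1 - 0.88)
SEM = 13.91 * sqrt(0.12) = 13.91 * 0.34641
SEM = 4.8186

4.8186


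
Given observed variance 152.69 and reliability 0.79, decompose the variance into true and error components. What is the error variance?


var_true = rxx * var_obs = 0.79 * 152.69 = 120.6251
var_error = var_obs - var_true
var_error = 152.69 - 120.6251
var_error = 32.0649

32.0649


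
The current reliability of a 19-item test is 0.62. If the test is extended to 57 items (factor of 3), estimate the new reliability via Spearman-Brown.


r_new = (n * rxx) / (1 + (n-1) * rxx)
r_new = (3 * 0.62) / (1 + 2 * 0.62)
r_new = 1.86 / 2.24
r_new = 0.8304

0.8304


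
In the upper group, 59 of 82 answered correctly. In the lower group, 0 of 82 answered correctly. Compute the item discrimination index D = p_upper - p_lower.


p_upper = 59/82 = 0.7195
p_lower = 0/82 = 0.0
D = 0.7195 - 0.0 = 0.7195

0.7195


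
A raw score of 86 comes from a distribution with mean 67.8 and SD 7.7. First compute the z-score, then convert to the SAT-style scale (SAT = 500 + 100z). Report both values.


z = (X - mean) / SD = (86 - 67.8) / 7.7
z = 18.2 / 7.7
z = 2.3636
SAT-scale = SAT = 500 + 100z
Carry z at full precision (z = 18.2 / 7.7) into the conversion:
SAT-scale = 500 + 100 * (18.2 / 7.7) = 500 + 1820 / 7.7
SAT-scale = 500 + 236.3636
SAT-scale = 736.3636

736.3636


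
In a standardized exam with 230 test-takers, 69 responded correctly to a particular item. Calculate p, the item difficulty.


Item difficulty p = number correct / total examinees
p = 69 / 230
p = 0.3

0.3


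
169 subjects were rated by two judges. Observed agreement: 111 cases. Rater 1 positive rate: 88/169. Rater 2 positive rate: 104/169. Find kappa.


P_o = 111/169 = 0.656805
P_e = (88*104 + 81*65) / 28561 = 0.504779
kappa = (P_o - P_e) / (1 - P_e)
kappa = (0.656805 - 0.504779) / (1 - 0.504779)
kappa = 0.307

0.307


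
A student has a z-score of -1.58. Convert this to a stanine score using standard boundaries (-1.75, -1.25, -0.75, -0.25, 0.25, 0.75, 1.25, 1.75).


Stanine boundaries: [-1.75, -1.25, -0.75, -0.25, 0.25, 0.75, 1.25, 1.75]
z = -1.58
Check each boundary:
  z >= -1.75 -> could be stanine 2
  z < -1.25
  z < -0.75
  z < -0.25
  z < 0.25
  z < 0.75
  z < 1.25
  z < 1.75
Highest qualifying boundary gives stanine = 2

2


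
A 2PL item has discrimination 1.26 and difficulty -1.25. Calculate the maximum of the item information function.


For 2PL, max info at theta = b = -1.25
I_max = a^2 / 4 = 1.26^2 / 4
= 1.5876 / 4
I_max = 0.3969

0.3969


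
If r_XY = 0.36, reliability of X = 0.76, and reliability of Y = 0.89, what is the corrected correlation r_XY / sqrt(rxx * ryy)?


r_corrected = rxy / sqrt(rxx * ryy)
= 0.36 / sqrt(0.76 * 0.89)
= 0.36 / sqrt(0.6764)
= 0.36 / 0.822435
r_corrected = 0.4377

0.4377


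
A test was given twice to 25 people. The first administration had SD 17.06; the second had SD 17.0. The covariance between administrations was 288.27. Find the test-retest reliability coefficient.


r = cov(X,Y) / (SD_X * SD_Y)
r = 288.27 / (17.06 * 17.0)
r = 288.27 / 290.02
r = 0.994

0.994


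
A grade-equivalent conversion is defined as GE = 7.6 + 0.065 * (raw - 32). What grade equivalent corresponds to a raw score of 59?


raw - median = 59 - 32 = 27
slope * diff = 0.065 * 27 = 1.755
GE = 7.6 + 1.755
GE = 9.355

9.355


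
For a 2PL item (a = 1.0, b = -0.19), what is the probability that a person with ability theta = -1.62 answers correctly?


a*(theta - b) = 1.0 * (-1.62 - -0.19) = -1.43
exp(--1.43) = 4.1787
P = 1 / (1 + 4.1787)
P = 0.1931

0.1931


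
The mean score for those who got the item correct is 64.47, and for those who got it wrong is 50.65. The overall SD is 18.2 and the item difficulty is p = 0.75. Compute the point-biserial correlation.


q = 1 - p = 0.25
rpb = ((M1 - M0) / SD) * sqrt(p * q)
rpb = ((64.47 - 50.65) / 18.2) * sqrt(0.75 * 0.25)
rpb = 0.3288

0.3288


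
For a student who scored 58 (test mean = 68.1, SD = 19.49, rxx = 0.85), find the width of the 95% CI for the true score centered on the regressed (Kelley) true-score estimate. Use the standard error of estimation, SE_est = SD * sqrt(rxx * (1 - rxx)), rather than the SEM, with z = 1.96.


True score estimate = 0.85*58 + 0.15*68.1 = 59.515
SE_est = SD * sqrt(rxx * (1 - rxx)) = 19.49 * sqrt(0.85 * 0.15) = 19.49 * sqrt(0.1275) = 6.959322
CI = T_est +/- z * SE_est, so width = 2 * z * SE_est = 2 * 1.96 * 6.959322
Width = 27.2805

27.2805


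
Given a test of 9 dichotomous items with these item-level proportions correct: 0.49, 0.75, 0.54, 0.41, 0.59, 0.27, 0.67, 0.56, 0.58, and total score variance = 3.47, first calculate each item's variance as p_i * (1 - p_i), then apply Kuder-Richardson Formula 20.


For each item, compute p_i * q_i:
  Item 1: 0.49 * 0.51 = 0.2499
  Item 2: 0.75 * 0.25 = 0.1875
  Item 3: 0.54 * 0.46 = 0.2484
  Item 4: 0.41 * 0.59 = 0.2419
  Item 5: 0.59 * 0.41 = 0.2419
  Item 6: 0.27 * 0.73 = 0.1971
  Item 7: 0.67 * 0.33 = 0.2211
  Item 8: 0.56 * 0.44 = 0.2464
  Item 9: 0.58 * 0.42 = 0.2436
Sum(p_i * q_i) = 0.2499 + 0.1875 + 0.2484 + 0.2419 + 0.2419 + 0.1971 + 0.2211 + 0.2464 + 0.2436 = 2.0778
KR-20 = (k/(k-1)) * (1 - Sum(p_i*q_i) / Var_total)
= (9/8) * (1 - 2.0778/3.47)
= 1.125 * 0.4012
KR-20 = 0.4514

0.4514


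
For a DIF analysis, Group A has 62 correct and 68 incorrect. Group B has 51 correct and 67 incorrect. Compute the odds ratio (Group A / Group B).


Odds_A = 62/68 = 0.9118
Odds_B = 51/67 = 0.7612
OR = Odds_A / Odds_B = 0.9118 / 0.7612
Exactly, OR = (62 * 67) / (68 * 51) = 4154 / 3468
OR = 1.1978

1.1978


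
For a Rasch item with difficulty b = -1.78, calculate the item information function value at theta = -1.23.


P = 1/(1+exp(-(-1.23--1.78))) = 0.6341
I = P*(1-P) = 0.6341 * 0.3659
I = 0.232

0.232
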